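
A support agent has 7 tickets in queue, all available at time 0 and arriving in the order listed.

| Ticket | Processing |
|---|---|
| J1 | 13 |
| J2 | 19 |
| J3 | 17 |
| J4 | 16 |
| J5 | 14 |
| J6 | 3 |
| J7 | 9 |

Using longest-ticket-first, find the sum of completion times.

431

LPT (decreasing processing time): J2 J3 J4 J5 J1 J7 J6.
J2: 0→19
J3: 19→36
J4: 36→52
J5: 52→66
J1: 66→79
J7: 79→88
J6: 88→91
Sum = 19+36+52+66+79+88+91 = 431.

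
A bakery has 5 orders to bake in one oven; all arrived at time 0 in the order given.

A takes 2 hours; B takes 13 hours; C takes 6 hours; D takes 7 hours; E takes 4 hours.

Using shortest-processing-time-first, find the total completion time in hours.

71

SPT (increasing processing time): A E C D B.
A: 0→2
E: 2→6
C: 6→12
D: 12→19
B: 19→32
Sum = 2+6+12+19+32 = 71.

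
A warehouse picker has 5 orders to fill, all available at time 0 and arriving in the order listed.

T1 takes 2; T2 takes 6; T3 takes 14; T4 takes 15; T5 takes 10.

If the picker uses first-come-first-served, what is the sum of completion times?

116

FIFO (arrival order): T1 T2 T3 T4 T5.
T1: 0→2
T2: 2→8
T3: 8→22
T4: 22→37
T5: 37→47
Sum = 2+8+22+37+47 = 116.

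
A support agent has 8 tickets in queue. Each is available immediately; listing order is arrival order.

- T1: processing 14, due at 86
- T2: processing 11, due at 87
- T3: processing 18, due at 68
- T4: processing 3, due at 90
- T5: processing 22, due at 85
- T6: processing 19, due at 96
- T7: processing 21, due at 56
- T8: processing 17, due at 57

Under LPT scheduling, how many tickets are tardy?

LPT (decreasing processing time): T5 T7 T6 T3 T8 T1 T2 T4.
T5: 0→22, due 85, tardiness 0
T7: 22→43, due 56, tardiness 0
T6: 43→62, due 96, tardiness 0
T3: 62→80, due 68, tardiness 12
T8: 80→97, due 57, tardiness 40
T1: 97→111, due 86, tardiness 25
T2: 111→122, due 87, tardiness 35
T4: 122→125, due 90, tardiness 35
Late tickets: 5.

5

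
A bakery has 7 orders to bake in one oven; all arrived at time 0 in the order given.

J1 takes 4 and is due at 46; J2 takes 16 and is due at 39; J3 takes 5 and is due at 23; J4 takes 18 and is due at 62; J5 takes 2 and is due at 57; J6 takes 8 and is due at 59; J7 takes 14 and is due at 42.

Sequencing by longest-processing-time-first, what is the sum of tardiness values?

LPT (decreasing processing time): J4 J2 J7 J6 J3 J1 J5.
J4: 0→18, due 62, tardiness 0
J2: 18→34, due 39, tardiness 0
J7: 34→48, due 42, tardiness 6
J6: 48→56, due 59, tardiness 0
J3: 56→61, due 23, tardiness 38
J1: 61→65, due 46, tardiness 19
J5: 65→67, due 57, tardiness 10
Sum = 0+0+6+0+38+19+10 = 73.

73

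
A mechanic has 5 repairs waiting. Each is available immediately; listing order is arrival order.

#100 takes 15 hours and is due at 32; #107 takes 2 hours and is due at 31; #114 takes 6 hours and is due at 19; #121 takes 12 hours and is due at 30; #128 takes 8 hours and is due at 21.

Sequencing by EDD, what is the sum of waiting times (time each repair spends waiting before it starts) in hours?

74

EDD (increasing due date): #114 #128 #121 #107 #100.
#114: waits 0, runs 0→6
#128: waits 6, runs 6→14
#121: waits 14, runs 14→26
#107: waits 26, runs 26→28
#100: waits 28, runs 28→43
Sum = 0+6+14+26+28 = 74.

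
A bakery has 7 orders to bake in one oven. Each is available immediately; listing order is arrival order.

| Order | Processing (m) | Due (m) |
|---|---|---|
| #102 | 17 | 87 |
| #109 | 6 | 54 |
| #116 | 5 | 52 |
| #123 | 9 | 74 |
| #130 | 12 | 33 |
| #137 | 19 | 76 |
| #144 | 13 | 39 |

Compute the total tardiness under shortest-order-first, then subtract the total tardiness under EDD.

11

SPT (increasing processing time): #116 #109 #123 #130 #144 #102 #137.
#116: 0→5, due 52, tardiness 0
#109: 5→11, due 54, tardiness 0
#123: 11→20, due 74, tardiness 0
#130: 20→32, due 33, tardiness 0
#144: 32→45, due 39, tardiness 6
#102: 45→62, due 87, tardiness 0
#137: 62→81, due 76, tardiness 5
Sum = 0+0+0+0+6+0+5 = 11.
EDD (increasing due date): #130 #144 #116 #109 #123 #137 #102.
#130: 0→12, due 33, tardiness 0
#144: 12→25, due 39, tardiness 0
#116: 25→30, due 52, tardiness 0
#109: 30→36, due 54, tardiness 0
#123: 36→45, due 74, tardiness 0
#137: 45→64, due 76, tardiness 0
#102: 64→81, due 87, tardiness 0
Sum = 0+0+0+0+0+0+0 = 0.
Difference = 11 − 0 = 11.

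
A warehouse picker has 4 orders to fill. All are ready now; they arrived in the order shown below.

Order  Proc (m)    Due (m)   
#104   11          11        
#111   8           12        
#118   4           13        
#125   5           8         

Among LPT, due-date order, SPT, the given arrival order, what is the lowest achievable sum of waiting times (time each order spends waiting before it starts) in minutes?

30

LPT (decreasing processing time): #104 #111 #125 #118.
#104: waits 0, runs 0→11
#111: waits 11, runs 11→19
#125: waits 19, runs 19→24
#118: waits 24, runs 24→28
Sum = 0+11+19+24 = 54.
EDD (increasing due date): #125 #104 #111 #118.
#125: waits 0, runs 0→5
#104: waits 5, runs 5→16
#111: waits 16, runs 16→24
#118: waits 24, runs 24→28
Sum = 0+5+16+24 = 45.
SPT (increasing processing time): #118 #125 #111 #104.
#118: waits 0, runs 0→4
#125: waits 4, runs 4→9
#111: waits 9, runs 9→17
#104: waits 17, runs 17→28
Sum = 0+4+9+17 = 30.
FIFO (arrival order): #104 #111 #118 #125.
#104: waits 0, runs 0→11
#111: waits 11, runs 11→19
#118: waits 19, runs 19→23
#125: waits 23, runs 23→28
Sum = 0+11+19+23 = 53.
LPT 54, EDD 45, SPT 30, FIFO 53 → minimum 30.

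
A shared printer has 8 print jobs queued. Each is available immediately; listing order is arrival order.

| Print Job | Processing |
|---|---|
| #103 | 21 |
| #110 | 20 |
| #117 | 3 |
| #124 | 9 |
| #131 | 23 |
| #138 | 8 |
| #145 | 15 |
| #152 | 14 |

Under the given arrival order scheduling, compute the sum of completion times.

FIFO (arrival order): #103 #110 #117 #124 #131 #138 #145 #152.
#103: 0→21
#110: 21→41
#117: 41→44
#124: 44→53
#131: 53→76
#138: 76→84
#145: 84→99
#152: 99→113
Sum = 21+41+44+53+76+84+99+113 = 531.

531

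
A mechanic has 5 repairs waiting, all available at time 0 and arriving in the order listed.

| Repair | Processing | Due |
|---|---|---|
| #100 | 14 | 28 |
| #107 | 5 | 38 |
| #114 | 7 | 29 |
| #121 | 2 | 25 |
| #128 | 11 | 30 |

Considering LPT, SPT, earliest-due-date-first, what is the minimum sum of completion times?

87

LPT (decreasing processing time): #100 #128 #114 #107 #121.
#100: 0→14
#128: 14→25
#114: 25→32
#107: 32→37
#121: 37→39
Sum = 14+25+32+37+39 = 147.
SPT (increasing processing time): #121 #107 #114 #128 #100.
#121: 0→2
#107: 2→7
#114: 7→14
#128: 14→25
#100: 25→39
Sum = 2+7+14+25+39 = 87.
EDD (increasing due date): #121 #100 #114 #128 #107.
#121: 0→2
#100: 2→16
#114: 16→23
#128: 23→34
#107: 34→39
Sum = 2+16+23+34+39 = 114.
LPT 147, SPT 87, EDD 114 → minimum 87.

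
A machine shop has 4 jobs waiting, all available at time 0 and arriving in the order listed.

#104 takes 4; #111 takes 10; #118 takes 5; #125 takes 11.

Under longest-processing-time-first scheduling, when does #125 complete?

LPT (decreasing processing time): #125 #111 #118 #104.
#125: 0→11

11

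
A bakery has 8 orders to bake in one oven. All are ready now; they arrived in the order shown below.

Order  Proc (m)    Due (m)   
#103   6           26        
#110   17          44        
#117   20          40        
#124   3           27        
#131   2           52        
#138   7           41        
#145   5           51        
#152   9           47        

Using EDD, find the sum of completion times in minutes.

331

EDD (increasing due date): #103 #124 #117 #138 #110 #152 #145 #131.
#103: 0→6
#124: 6→9
#117: 9→29
#138: 29→36
#110: 36→53
#152: 53→62
#145: 62→67
#131: 67→69
Sum = 6+9+29+36+53+62+67+69 = 331.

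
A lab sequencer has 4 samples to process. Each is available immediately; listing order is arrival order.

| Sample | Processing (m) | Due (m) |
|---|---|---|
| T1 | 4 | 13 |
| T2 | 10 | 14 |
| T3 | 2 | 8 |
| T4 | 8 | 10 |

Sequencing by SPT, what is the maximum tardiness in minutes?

10

SPT (increasing processing time): T3 T1 T4 T2.
T3: 0→2, due 8, tardiness 0
T1: 2→6, due 13, tardiness 0
T4: 6→14, due 10, tardiness 4
T2: 14→24, due 14, tardiness 10
Maximum = 10.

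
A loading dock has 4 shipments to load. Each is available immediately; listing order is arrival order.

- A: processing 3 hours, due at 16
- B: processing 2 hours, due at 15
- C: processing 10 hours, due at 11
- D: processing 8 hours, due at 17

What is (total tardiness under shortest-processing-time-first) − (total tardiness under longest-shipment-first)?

-2

SPT (increasing processing time): B A D C.
B: 0→2, due 15, tardiness 0
A: 2→5, due 16, tardiness 0
D: 5→13, due 17, tardiness 0
C: 13→23, due 11, tardiness 12
Sum = 0+0+0+12 = 12.
LPT (decreasing processing time): C D A B.
C: 0→10, due 11, tardiness 0
D: 10→18, due 17, tardiness 1
A: 18→21, due 16, tardiness 5
B: 21→23, due 15, tardiness 8
Sum = 0+1+5+8 = 14.
Difference = 12 − 14 = -2.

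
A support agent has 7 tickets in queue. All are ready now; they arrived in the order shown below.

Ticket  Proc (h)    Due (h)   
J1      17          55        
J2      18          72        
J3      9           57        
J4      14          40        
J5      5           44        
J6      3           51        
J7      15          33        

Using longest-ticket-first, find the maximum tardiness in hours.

34

LPT (decreasing processing time): J2 J1 J7 J4 J3 J5 J6.
J2: 0→18, due 72, tardiness 0
J1: 18→35, due 55, tardiness 0
J7: 35→50, due 33, tardiness 17
J4: 50→64, due 40, tardiness 24
J3: 64→73, due 57, tardiness 16
J5: 73→78, due 44, tardiness 34
J6: 78→81, due 51, tardiness 30
Maximum = 34.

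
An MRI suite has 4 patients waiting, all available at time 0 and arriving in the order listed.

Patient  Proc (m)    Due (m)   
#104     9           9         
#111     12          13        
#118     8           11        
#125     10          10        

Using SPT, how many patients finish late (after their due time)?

3

SPT (increasing processing time): #118 #104 #125 #111.
#118: 0→8, due 11, tardiness 0
#104: 8→17, due 9, tardiness 8
#125: 17→27, due 10, tardiness 17
#111: 27→39, due 13, tardiness 26
Late patients: 3.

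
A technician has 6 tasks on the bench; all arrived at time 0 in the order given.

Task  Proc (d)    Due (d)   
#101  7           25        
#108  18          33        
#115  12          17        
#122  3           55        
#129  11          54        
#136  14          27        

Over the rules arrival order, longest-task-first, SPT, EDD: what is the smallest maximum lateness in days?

FIFO (arrival order): #101 #108 #115 #122 #129 #136.
#101: 0→7, due 25, lateness -18
#108: 7→25, due 33, lateness -8
#115: 25→37, due 17, lateness 20
#122: 37→40, due 55, lateness -15
#129: 40→51, due 54, lateness -3
#136: 51→65, due 27, lateness 38
Maximum = 38.
LPT (decreasing processing time): #108 #136 #115 #129 #101 #122.
#108: 0→18, due 33, lateness -15
#136: 18→32, due 27, lateness 5
#115: 32→44, due 17, lateness 27
#129: 44→55, due 54, lateness 1
#101: 55→62, due 25, lateness 37
#122: 62→65, due 55, lateness 10
Maximum = 37.
SPT (increasing processing time): #122 #101 #129 #115 #136 #108.
#122: 0→3, due 55, lateness -52
#101: 3→10, due 25, lateness -15
#129: 10→21, due 54, lateness -33
#115: 21→33, due 17, lateness 16
#136: 33→47, due 27, lateness 20
#108: 47→65, due 33, lateness 32
Maximum = 32.
EDD (increasing due date): #115 #101 #136 #108 #129 #122.
#115: 0→12, due 17, lateness -5
#101: 12→19, due 25, lateness -6
#136: 19→33, due 27, lateness 6
#108: 33→51, due 33, lateness 18
#129: 51→62, due 54, lateness 8
#122: 62→65, due 55, lateness 10
Maximum = 18.
FIFO 38, LPT 37, SPT 32, EDD 18 → minimum 18.

18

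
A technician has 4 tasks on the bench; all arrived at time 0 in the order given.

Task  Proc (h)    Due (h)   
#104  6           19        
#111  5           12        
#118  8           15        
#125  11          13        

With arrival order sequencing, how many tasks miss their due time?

FIFO (arrival order): #104 #111 #118 #125.
#104: 0→6, due 19, tardiness 0
#111: 6→11, due 12, tardiness 0
#118: 11→19, due 15, tardiness 4
#125: 19→30, due 13, tardiness 17
Late tasks: 2.

2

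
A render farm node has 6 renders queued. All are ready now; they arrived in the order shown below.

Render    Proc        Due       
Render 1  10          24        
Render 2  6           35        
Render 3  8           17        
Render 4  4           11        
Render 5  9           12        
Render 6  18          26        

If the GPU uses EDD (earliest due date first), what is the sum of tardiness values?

EDD (increasing due date): Render 4 Render 5 Render 3 Render 1 Render 6 Render 2.
Render 4: 0→4, due 11, tardiness 0
Render 5: 4→13, due 12, tardiness 1
Render 3: 13→21, due 17, tardiness 4
Render 1: 21→31, due 24, tardiness 7
Render 6: 31→49, due 26, tardiness 23
Render 2: 49→55, due 35, tardiness 20
Sum = 0+1+4+7+23+20 = 55.

55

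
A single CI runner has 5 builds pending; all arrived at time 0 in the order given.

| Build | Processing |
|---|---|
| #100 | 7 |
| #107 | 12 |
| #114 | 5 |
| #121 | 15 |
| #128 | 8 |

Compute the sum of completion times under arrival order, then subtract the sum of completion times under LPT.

FIFO (arrival order): #100 #107 #114 #121 #128.
#100: 0→7
#107: 7→19
#114: 19→24
#121: 24→39
#128: 39→47
Sum = 7+19+24+39+47 = 136.
LPT (decreasing processing time): #121 #107 #128 #100 #114.
#121: 0→15
#107: 15→27
#128: 27→35
#100: 35→42
#114: 42→47
Sum = 15+27+35+42+47 = 166.
Difference = 136 − 166 = -30.

-30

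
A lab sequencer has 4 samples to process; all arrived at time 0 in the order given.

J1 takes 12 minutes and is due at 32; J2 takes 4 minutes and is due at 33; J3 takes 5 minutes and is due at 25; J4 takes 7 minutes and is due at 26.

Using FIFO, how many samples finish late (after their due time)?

FIFO (arrival order): J1 J2 J3 J4.
J1: 0→12, due 32, tardiness 0
J2: 12→16, due 33, tardiness 0
J3: 16→21, due 25, tardiness 0
J4: 21→28, due 26, tardiness 2
Late samples: 1.

1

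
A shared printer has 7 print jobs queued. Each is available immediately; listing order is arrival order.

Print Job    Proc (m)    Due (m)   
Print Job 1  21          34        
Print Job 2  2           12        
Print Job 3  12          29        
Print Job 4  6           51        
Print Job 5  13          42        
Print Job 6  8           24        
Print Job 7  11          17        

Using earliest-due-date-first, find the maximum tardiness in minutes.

EDD (increasing due date): Print Job 2 Print Job 7 Print Job 6 Print Job 3 Print Job 1 Print Job 5 Print Job 4.
Print Job 2: 0→2, due 12, tardiness 0
Print Job 7: 2→13, due 17, tardiness 0
Print Job 6: 13→21, due 24, tardiness 0
Print Job 3: 21→33, due 29, tardiness 4
Print Job 1: 33→54, due 34, tardiness 20
Print Job 5: 54→67, due 42, tardiness 25
Print Job 4: 67→73, due 51, tardiness 22
Maximum = 25.

25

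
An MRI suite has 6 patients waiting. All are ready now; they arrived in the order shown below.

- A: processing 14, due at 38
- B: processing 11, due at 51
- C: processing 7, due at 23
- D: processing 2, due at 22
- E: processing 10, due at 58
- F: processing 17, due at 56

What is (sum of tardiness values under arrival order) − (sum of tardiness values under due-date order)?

FIFO (arrival order): A B C D E F.
A: 0→14, due 38, tardiness 0
B: 14→25, due 51, tardiness 0
C: 25→32, due 23, tardiness 9
D: 32→34, due 22, tardiness 12
E: 34→44, due 58, tardiness 0
F: 44→61, due 56, tardiness 5
Sum = 0+0+9+12+0+5 = 26.
EDD (increasing due date): D C A B F E.
D: 0→2, due 22, tardiness 0
C: 2→9, due 23, tardiness 0
A: 9→23, due 38, tardiness 0
B: 23→34, due 51, tardiness 0
F: 34→51, due 56, tardiness 0
E: 51→61, due 58, tardiness 3
Sum = 0+0+0+0+0+3 = 3.
Difference = 26 − 3 = 23.

23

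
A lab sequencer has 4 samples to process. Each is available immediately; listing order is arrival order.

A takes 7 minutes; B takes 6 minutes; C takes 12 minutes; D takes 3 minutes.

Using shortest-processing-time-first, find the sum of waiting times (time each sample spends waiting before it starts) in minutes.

SPT (increasing processing time): D B A C.
D: waits 0, runs 0→3
B: waits 3, runs 3→9
A: waits 9, runs 9→16
C: waits 16, runs 16→28
Sum = 0+3+9+16 = 28.

28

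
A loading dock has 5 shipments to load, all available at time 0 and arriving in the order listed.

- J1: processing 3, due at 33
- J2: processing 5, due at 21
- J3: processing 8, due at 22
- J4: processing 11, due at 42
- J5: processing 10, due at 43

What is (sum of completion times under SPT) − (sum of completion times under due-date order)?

SPT (increasing processing time): J1 J2 J3 J5 J4.
J1: 0→3
J2: 3→8
J3: 8→16
J5: 16→26
J4: 26→37
Sum = 3+8+16+26+37 = 90.
EDD (increasing due date): J2 J3 J1 J4 J5.
J2: 0→5
J3: 5→13
J1: 13→16
J4: 16→27
J5: 27→37
Sum = 5+13+16+27+37 = 98.
Difference = 90 − 98 = -8.

-8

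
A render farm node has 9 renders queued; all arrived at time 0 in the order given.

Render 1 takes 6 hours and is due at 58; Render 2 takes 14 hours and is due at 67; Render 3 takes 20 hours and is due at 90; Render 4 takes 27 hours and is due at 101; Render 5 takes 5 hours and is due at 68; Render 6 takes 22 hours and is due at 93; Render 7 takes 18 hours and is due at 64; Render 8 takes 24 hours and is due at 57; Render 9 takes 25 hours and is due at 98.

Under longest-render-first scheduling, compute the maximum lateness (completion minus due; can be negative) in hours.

LPT (decreasing processing time): Render 4 Render 9 Render 8 Render 6 Render 3 Render 7 Render 2 Render 1 Render 5.
Render 4: 0→27, due 101, lateness -74
Render 9: 27→52, due 98, lateness -46
Render 8: 52→76, due 57, lateness 19
Render 6: 76→98, due 93, lateness 5
Render 3: 98→118, due 90, lateness 28
Render 7: 118→136, due 64, lateness 72
Render 2: 136→150, due 67, lateness 83
Render 1: 150→156, due 58, lateness 98
Render 5: 156→161, due 68, lateness 93
Maximum = 98.

98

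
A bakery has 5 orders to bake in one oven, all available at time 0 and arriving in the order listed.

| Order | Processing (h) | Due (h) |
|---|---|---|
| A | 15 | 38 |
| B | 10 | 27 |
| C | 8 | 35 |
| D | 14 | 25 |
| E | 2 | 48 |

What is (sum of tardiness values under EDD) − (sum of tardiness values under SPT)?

EDD (increasing due date): D B C A E.
D: 0→14, due 25, tardiness 0
B: 14→24, due 27, tardiness 0
C: 24→32, due 35, tardiness 0
A: 32→47, due 38, tardiness 9
E: 47→49, due 48, tardiness 1
Sum = 0+0+0+9+1 = 10.
SPT (increasing processing time): E C B D A.
E: 0→2, due 48, tardiness 0
C: 2→10, due 35, tardiness 0
B: 10→20, due 27, tardiness 0
D: 20→34, due 25, tardiness 9
A: 34→49, due 38, tardiness 11
Sum = 0+0+0+9+11 = 20.
Difference = 10 − 20 = -10.

-10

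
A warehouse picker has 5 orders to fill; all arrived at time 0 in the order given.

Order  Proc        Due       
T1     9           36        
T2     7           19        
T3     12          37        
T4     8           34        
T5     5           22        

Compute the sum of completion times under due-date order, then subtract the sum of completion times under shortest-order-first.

EDD (increasing due date): T2 T5 T4 T1 T3.
T2: 0→7
T5: 7→12
T4: 12→20
T1: 20→29
T3: 29→41
Sum = 7+12+20+29+41 = 109.
SPT (increasing processing time): T5 T2 T4 T1 T3.
T5: 0→5
T2: 5→12
T4: 12→20
T1: 20→29
T3: 29→41
Sum = 5+12+20+29+41 = 107.
Difference = 109 − 107 = 2.

2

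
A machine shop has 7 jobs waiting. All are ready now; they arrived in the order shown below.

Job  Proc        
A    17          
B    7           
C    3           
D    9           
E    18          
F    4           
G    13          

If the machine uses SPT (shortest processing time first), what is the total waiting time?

136

SPT (increasing processing time): C F B D G A E.
C: waits 0, runs 0→3
F: waits 3, runs 3→7
B: waits 7, runs 7→14
D: waits 14, runs 14→23
G: waits 23, runs 23→36
A: waits 36, runs 36→53
E: waits 53, runs 53→71
Sum = 0+3+7+14+23+36+53 = 136.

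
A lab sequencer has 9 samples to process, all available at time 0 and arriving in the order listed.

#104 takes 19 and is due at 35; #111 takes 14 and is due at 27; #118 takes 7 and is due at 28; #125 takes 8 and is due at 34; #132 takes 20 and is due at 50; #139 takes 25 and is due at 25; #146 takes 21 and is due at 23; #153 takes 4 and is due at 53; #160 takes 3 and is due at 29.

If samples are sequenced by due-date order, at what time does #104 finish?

97

EDD (increasing due date): #146 #139 #111 #118 #160 #125 #104 #132 #153.
#146: 0→21
#139: 21→46
#111: 46→60
#118: 60→67
#160: 67→70
#125: 70→78
#104: 78→97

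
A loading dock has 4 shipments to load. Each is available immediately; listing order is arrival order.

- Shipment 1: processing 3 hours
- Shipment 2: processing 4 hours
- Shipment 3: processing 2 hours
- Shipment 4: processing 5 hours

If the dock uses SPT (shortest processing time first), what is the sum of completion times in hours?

30

SPT (increasing processing time): Shipment 3 Shipment 1 Shipment 2 Shipment 4.
Shipment 3: 0→2
Shipment 1: 2→5
Shipment 2: 5→9
Shipment 4: 9→14
Sum = 2+5+9+14 = 30.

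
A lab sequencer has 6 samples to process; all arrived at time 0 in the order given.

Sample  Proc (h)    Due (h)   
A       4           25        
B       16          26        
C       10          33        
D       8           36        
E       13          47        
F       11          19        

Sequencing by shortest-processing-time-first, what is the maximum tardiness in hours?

36

SPT (increasing processing time): A D C F E B.
A: 0→4, due 25, tardiness 0
D: 4→12, due 36, tardiness 0
C: 12→22, due 33, tardiness 0
F: 22→33, due 19, tardiness 14
E: 33→46, due 47, tardiness 0
B: 46→62, due 26, tardiness 36
Maximum = 36.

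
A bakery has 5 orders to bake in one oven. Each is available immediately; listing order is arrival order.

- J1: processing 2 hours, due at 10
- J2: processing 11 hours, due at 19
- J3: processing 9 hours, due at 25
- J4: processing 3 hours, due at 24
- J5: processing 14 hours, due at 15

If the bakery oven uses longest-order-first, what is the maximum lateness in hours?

LPT (decreasing processing time): J5 J2 J3 J4 J1.
J5: 0→14, due 15, lateness -1
J2: 14→25, due 19, lateness 6
J3: 25→34, due 25, lateness 9
J4: 34→37, due 24, lateness 13
J1: 37→39, due 10, lateness 29
Maximum = 29.

29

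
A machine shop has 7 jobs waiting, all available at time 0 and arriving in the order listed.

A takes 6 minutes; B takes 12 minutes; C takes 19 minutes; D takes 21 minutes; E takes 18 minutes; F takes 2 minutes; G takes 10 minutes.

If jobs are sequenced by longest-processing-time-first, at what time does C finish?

LPT (decreasing processing time): D C E B G A F.
D: 0→21
C: 21→40

40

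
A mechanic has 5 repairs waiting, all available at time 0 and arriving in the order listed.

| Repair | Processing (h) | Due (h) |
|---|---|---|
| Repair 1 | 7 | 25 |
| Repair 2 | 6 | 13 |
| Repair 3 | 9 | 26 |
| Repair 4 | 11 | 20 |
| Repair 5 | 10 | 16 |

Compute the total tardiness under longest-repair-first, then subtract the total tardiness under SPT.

LPT (decreasing processing time): Repair 4 Repair 5 Repair 3 Repair 1 Repair 2.
Repair 4: 0→11, due 20, tardiness 0
Repair 5: 11→21, due 16, tardiness 5
Repair 3: 21→30, due 26, tardiness 4
Repair 1: 30→37, due 25, tardiness 12
Repair 2: 37→43, due 13, tardiness 30
Sum = 0+5+4+12+30 = 51.
SPT (increasing processing time): Repair 2 Repair 1 Repair 3 Repair 5 Repair 4.
Repair 2: 0→6, due 13, tardiness 0
Repair 1: 6→13, due 25, tardiness 0
Repair 3: 13→22, due 26, tardiness 0
Repair 5: 22→32, due 16, tardiness 16
Repair 4: 32→43, due 20, tardiness 23
Sum = 0+0+0+16+23 = 39.
Difference = 51 − 39 = 12.

12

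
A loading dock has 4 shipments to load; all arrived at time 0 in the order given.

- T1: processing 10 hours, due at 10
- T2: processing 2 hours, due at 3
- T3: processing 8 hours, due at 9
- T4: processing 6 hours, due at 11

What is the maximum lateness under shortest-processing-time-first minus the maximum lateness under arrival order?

SPT (increasing processing time): T2 T4 T3 T1.
T2: 0→2, due 3, lateness -1
T4: 2→8, due 11, lateness -3
T3: 8→16, due 9, lateness 7
T1: 16→26, due 10, lateness 16
Maximum = 16.
FIFO (arrival order): T1 T2 T3 T4.
T1: 0→10, due 10, lateness 0
T2: 10→12, due 3, lateness 9
T3: 12→20, due 9, lateness 11
T4: 20→26, due 11, lateness 15
Maximum = 15.
Difference = 16 − 15 = 1.

1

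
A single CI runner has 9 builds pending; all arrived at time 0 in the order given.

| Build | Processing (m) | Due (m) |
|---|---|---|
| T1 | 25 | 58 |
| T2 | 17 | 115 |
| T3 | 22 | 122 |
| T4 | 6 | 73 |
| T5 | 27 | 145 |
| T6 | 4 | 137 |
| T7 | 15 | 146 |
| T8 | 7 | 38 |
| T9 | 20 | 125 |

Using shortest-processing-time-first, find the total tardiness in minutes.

SPT (increasing processing time): T6 T4 T8 T7 T2 T9 T3 T1 T5.
T6: 0→4, due 137, tardiness 0
T4: 4→10, due 73, tardiness 0
T8: 10→17, due 38, tardiness 0
T7: 17→32, due 146, tardiness 0
T2: 32→49, due 115, tardiness 0
T9: 49→69, due 125, tardiness 0
T3: 69→91, due 122, tardiness 0
T1: 91→116, due 58, tardiness 58
T5: 116→143, due 145, tardiness 0
Sum = 0+0+0+0+0+0+0+58+0 = 58.

58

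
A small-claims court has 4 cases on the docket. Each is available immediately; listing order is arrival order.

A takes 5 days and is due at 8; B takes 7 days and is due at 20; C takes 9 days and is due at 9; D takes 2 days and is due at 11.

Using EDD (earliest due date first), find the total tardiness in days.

13

EDD (increasing due date): A C D B.
A: 0→5, due 8, tardiness 0
C: 5→14, due 9, tardiness 5
D: 14→16, due 11, tardiness 5
B: 16→23, due 20, tardiness 3
Sum = 0+5+5+3 = 13.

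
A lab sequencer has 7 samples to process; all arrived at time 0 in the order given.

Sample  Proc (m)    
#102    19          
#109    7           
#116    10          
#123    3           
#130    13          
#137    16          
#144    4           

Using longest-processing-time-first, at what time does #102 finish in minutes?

LPT (decreasing processing time): #102 #137 #130 #116 #109 #144 #123.
#102: 0→19

19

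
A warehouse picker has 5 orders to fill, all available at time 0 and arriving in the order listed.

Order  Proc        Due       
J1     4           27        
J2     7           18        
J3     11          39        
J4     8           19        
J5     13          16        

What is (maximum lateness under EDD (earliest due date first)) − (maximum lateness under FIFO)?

-18

EDD (increasing due date): J5 J2 J4 J1 J3.
J5: 0→13, due 16, lateness -3
J2: 13→20, due 18, lateness 2
J4: 20→28, due 19, lateness 9
J1: 28→32, due 27, lateness 5
J3: 32→43, due 39, lateness 4
Maximum = 9.
FIFO (arrival order): J1 J2 J3 J4 J5.
J1: 0→4, due 27, lateness -23
J2: 4→11, due 18, lateness -7
J3: 11→22, due 39, lateness -17
J4: 22→30, due 19, lateness 11
J5: 30→43, due 16, lateness 27
Maximum = 27.
Difference = 9 − 27 = -18.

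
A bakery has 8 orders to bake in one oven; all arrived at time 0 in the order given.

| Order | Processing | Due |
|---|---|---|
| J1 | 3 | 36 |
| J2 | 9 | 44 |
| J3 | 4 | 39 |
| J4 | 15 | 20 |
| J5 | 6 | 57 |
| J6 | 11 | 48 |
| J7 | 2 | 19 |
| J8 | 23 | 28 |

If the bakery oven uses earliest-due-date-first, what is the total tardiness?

EDD (increasing due date): J7 J4 J8 J1 J3 J2 J6 J5.
J7: 0→2, due 19, tardiness 0
J4: 2→17, due 20, tardiness 0
J8: 17→40, due 28, tardiness 12
J1: 40→43, due 36, tardiness 7
J3: 43→47, due 39, tardiness 8
J2: 47→56, due 44, tardiness 12
J6: 56→67, due 48, tardiness 19
J5: 67→73, due 57, tardiness 16
Sum = 0+0+12+7+8+12+19+16 = 74.

74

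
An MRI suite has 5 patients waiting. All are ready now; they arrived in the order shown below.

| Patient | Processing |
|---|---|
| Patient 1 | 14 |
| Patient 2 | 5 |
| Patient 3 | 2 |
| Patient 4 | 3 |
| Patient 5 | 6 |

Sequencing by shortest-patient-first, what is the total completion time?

63

SPT (increasing processing time): Patient 3 Patient 4 Patient 2 Patient 5 Patient 1.
Patient 3: 0→2
Patient 4: 2→5
Patient 2: 5→10
Patient 5: 10→16
Patient 1: 16→30
Sum = 2+5+10+16+30 = 63.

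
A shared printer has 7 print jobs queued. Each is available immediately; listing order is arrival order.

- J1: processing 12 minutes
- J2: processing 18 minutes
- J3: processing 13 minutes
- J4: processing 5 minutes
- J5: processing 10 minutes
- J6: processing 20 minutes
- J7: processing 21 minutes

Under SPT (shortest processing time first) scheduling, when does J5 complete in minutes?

15

SPT (increasing processing time): J4 J5 J1 J3 J2 J6 J7.
J4: 0→5
J5: 5→15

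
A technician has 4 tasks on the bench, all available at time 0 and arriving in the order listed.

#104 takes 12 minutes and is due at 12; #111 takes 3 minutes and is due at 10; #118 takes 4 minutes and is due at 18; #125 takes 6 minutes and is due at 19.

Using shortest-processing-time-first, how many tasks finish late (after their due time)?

SPT (increasing processing time): #111 #118 #125 #104.
#111: 0→3, due 10, tardiness 0
#118: 3→7, due 18, tardiness 0
#125: 7→13, due 19, tardiness 0
#104: 13→25, due 12, tardiness 13
Late tasks: 1.

1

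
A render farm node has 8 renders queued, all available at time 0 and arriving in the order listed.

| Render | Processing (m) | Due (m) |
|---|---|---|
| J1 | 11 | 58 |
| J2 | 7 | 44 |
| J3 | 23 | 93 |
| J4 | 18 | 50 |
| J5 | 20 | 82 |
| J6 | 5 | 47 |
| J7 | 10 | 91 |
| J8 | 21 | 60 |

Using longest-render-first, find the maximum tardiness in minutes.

LPT (decreasing processing time): J3 J8 J5 J4 J1 J7 J2 J6.
J3: 0→23, due 93, tardiness 0
J8: 23→44, due 60, tardiness 0
J5: 44→64, due 82, tardiness 0
J4: 64→82, due 50, tardiness 32
J1: 82→93, due 58, tardiness 35
J7: 93→103, due 91, tardiness 12
J2: 103→110, due 44, tardiness 66
J6: 110→115, due 47, tardiness 68
Maximum = 68.

68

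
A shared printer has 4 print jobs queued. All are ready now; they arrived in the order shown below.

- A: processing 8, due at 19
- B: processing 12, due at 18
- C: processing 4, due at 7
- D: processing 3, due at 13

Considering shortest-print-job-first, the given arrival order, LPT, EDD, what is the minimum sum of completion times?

52

SPT (increasing processing time): D C A B.
D: 0→3
C: 3→7
A: 7→15
B: 15→27
Sum = 3+7+15+27 = 52.
FIFO (arrival order): A B C D.
A: 0→8
B: 8→20
C: 20→24
D: 24→27
Sum = 8+20+24+27 = 79.
LPT (decreasing processing time): B A C D.
B: 0→12
A: 12→20
C: 20→24
D: 24→27
Sum = 12+20+24+27 = 83.
EDD (increasing due date): C D B A.
C: 0→4
D: 4→7
B: 7→19
A: 19→27
Sum = 4+7+19+27 = 57.
SPT 52, FIFO 79, LPT 83, EDD 57 → minimum 52.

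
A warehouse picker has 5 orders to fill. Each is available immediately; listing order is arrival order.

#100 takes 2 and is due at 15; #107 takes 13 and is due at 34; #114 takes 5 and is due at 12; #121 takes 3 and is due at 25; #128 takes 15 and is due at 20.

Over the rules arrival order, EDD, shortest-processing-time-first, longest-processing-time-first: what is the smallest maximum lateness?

4

FIFO (arrival order): #100 #107 #114 #121 #128.
#100: 0→2, due 15, lateness -13
#107: 2→15, due 34, lateness -19
#114: 15→20, due 12, lateness 8
#121: 20→23, due 25, lateness -2
#128: 23→38, due 20, lateness 18
Maximum = 18.
EDD (increasing due date): #114 #100 #128 #121 #107.
#114: 0→5, due 12, lateness -7
#100: 5→7, due 15, lateness -8
#128: 7→22, due 20, lateness 2
#121: 22→25, due 25, lateness 0
#107: 25→38, due 34, lateness 4
Maximum = 4.
SPT (increasing processing time): #100 #121 #114 #107 #128.
#100: 0→2, due 15, lateness -13
#121: 2→5, due 25, lateness -20
#114: 5→10, due 12, lateness -2
#107: 10→23, due 34, lateness -11
#128: 23→38, due 20, lateness 18
Maximum = 18.
LPT (decreasing processing time): #128 #107 #114 #121 #100.
#128: 0→15, due 20, lateness -5
#107: 15→28, due 34, lateness -6
#114: 28→33, due 12, lateness 21
#121: 33→36, due 25, lateness 11
#100: 36→38, due 15, lateness 23
Maximum = 23.
FIFO 18, EDD 4, SPT 18, LPT 23 → minimum 4.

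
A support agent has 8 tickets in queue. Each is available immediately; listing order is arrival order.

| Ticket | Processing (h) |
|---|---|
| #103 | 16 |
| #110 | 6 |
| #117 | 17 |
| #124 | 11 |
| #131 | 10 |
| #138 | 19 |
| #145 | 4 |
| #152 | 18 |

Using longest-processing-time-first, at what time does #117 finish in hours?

54

LPT (decreasing processing time): #138 #152 #117 #103 #124 #131 #110 #145.
#138: 0→19
#152: 19→37
#117: 37→54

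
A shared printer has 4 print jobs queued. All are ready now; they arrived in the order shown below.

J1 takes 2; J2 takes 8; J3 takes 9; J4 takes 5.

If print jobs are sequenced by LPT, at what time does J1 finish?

24

LPT (decreasing processing time): J3 J2 J4 J1.
J3: 0→9
J2: 9→17
J4: 17→22
J1: 22→24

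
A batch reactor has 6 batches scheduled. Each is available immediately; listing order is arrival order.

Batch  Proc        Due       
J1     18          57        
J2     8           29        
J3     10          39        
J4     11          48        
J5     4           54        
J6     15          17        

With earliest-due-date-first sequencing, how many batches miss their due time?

1

EDD (increasing due date): J6 J2 J3 J4 J5 J1.
J6: 0→15, due 17, tardiness 0
J2: 15→23, due 29, tardiness 0
J3: 23→33, due 39, tardiness 0
J4: 33→44, due 48, tardiness 0
J5: 44→48, due 54, tardiness 0
J1: 48→66, due 57, tardiness 9
Late batches: 1.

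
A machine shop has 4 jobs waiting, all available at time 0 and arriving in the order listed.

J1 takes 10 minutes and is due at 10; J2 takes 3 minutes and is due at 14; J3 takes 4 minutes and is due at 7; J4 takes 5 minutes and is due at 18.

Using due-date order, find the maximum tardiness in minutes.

EDD (increasing due date): J3 J1 J2 J4.
J3: 0→4, due 7, tardiness 0
J1: 4→14, due 10, tardiness 4
J2: 14→17, due 14, tardiness 3
J4: 17→22, due 18, tardiness 4
Maximum = 4.

4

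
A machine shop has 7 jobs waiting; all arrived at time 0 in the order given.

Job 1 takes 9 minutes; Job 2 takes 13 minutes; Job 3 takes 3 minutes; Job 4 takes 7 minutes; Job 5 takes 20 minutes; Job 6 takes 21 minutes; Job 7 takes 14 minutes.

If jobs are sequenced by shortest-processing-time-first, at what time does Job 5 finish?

SPT (increasing processing time): Job 3 Job 4 Job 1 Job 2 Job 7 Job 5 Job 6.
Job 3: 0→3
Job 4: 3→10
Job 1: 10→19
Job 2: 19→32
Job 7: 32→46
Job 5: 46→66

66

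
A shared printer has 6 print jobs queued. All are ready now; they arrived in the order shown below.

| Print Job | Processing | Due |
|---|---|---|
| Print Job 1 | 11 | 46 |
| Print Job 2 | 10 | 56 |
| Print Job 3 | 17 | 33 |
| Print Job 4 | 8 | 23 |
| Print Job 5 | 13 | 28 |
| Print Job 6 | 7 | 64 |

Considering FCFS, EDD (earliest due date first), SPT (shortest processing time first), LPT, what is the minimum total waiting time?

FIFO (arrival order): Print Job 1 Print Job 2 Print Job 3 Print Job 4 Print Job 5 Print Job 6.
Print Job 1: waits 0, runs 0→11
Print Job 2: waits 11, runs 11→21
Print Job 3: waits 21, runs 21→38
Print Job 4: waits 38, runs 38→46
Print Job 5: waits 46, runs 46→59
Print Job 6: waits 59, runs 59→66
Sum = 0+11+21+38+46+59 = 175.
EDD (increasing due date): Print Job 4 Print Job 5 Print Job 3 Print Job 1 Print Job 2 Print Job 6.
Print Job 4: waits 0, runs 0→8
Print Job 5: waits 8, runs 8→21
Print Job 3: waits 21, runs 21→38
Print Job 1: waits 38, runs 38→49
Print Job 2: waits 49, runs 49→59
Print Job 6: waits 59, runs 59→66
Sum = 0+8+21+38+49+59 = 175.
SPT (increasing processing time): Print Job 6 Print Job 4 Print Job 2 Print Job 1 Print Job 5 Print Job 3.
Print Job 6: waits 0, runs 0→7
Print Job 4: waits 7, runs 7→15
Print Job 2: waits 15, runs 15→25
Print Job 1: waits 25, runs 25→36
Print Job 5: waits 36, runs 36→49
Print Job 3: waits 49, runs 49→66
Sum = 0+7+15+25+36+49 = 132.
LPT (decreasing processing time): Print Job 3 Print Job 5 Print Job 1 Print Job 2 Print Job 4 Print Job 6.
Print Job 3: waits 0, runs 0→17
Print Job 5: waits 17, runs 17→30
Print Job 1: waits 30, runs 30→41
Print Job 2: waits 41, runs 41→51
Print Job 4: waits 51, runs 51→59
Print Job 6: waits 59, runs 59→66
Sum = 0+17+30+41+51+59 = 198.
FIFO 175, EDD 175, SPT 132, LPT 198 → minimum 132.

132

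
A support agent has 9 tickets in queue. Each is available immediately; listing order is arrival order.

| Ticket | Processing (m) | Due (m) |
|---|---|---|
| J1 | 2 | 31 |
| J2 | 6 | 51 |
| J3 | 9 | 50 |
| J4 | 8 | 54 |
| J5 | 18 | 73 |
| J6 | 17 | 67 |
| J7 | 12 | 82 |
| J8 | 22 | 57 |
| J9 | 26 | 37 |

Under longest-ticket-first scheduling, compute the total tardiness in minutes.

LPT (decreasing processing time): J9 J8 J5 J6 J7 J3 J4 J2 J1.
J9: 0→26, due 37, tardiness 0
J8: 26→48, due 57, tardiness 0
J5: 48→66, due 73, tardiness 0
J6: 66→83, due 67, tardiness 16
J7: 83→95, due 82, tardiness 13
J3: 95→104, due 50, tardiness 54
J4: 104→112, due 54, tardiness 58
J2: 112→118, due 51, tardiness 67
J1: 118→120, due 31, tardiness 89
Sum = 0+0+0+16+13+54+58+67+89 = 297.

297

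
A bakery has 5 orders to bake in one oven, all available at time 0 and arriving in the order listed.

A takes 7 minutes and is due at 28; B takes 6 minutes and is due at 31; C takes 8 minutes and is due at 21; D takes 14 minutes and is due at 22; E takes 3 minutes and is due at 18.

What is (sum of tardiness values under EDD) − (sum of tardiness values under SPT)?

-5

EDD (increasing due date): E C D A B.
E: 0→3, due 18, tardiness 0
C: 3→11, due 21, tardiness 0
D: 11→25, due 22, tardiness 3
A: 25→32, due 28, tardiness 4
B: 32→38, due 31, tardiness 7
Sum = 0+0+3+4+7 = 14.
SPT (increasing processing time): E B A C D.
E: 0→3, due 18, tardiness 0
B: 3→9, due 31, tardiness 0
A: 9→16, due 28, tardiness 0
C: 16→24, due 21, tardiness 3
D: 24→38, due 22, tardiness 16
Sum = 0+0+0+3+16 = 19.
Difference = 14 − 19 = -5.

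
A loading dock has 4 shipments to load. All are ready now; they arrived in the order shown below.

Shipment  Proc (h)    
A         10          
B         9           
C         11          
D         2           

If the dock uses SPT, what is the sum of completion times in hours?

SPT (increasing processing time): D B A C.
D: 0→2
B: 2→11
A: 11→21
C: 21→32
Sum = 2+11+21+32 = 66.

66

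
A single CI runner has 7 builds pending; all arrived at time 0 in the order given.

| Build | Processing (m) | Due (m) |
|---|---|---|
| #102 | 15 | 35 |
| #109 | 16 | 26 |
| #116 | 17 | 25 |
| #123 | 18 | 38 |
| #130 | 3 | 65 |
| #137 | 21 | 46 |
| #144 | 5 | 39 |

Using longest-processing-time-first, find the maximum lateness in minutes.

LPT (decreasing processing time): #137 #123 #116 #109 #102 #144 #130.
#137: 0→21, due 46, lateness -25
#123: 21→39, due 38, lateness 1
#116: 39→56, due 25, lateness 31
#109: 56→72, due 26, lateness 46
#102: 72→87, due 35, lateness 52
#144: 87→92, due 39, lateness 53
#130: 92→95, due 65, lateness 30
Maximum = 53.

53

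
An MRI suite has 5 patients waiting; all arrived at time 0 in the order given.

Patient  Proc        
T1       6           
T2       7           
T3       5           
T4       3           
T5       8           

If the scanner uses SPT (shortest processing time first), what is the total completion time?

SPT (increasing processing time): T4 T3 T1 T2 T5.
T4: 0→3
T3: 3→8
T1: 8→14
T2: 14→21
T5: 21→29
Sum = 3+8+14+21+29 = 75.

75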